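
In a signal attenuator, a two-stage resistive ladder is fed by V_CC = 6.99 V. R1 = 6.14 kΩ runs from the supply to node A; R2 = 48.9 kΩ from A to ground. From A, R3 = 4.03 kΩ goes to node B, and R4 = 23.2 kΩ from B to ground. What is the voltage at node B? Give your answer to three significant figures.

Looking into the second stage from A: R3 + R4 = 27.23 kΩ appears in parallel with R2.
R2 ‖ (R3+R4) = 17.49 kΩ.
V_A = 6.99 × 17.49/(6.14 + 17.49) = 5.174 V.
Then the unloaded second divider: V_B = V_A × R4/(R3+R4) = 5.174 × 0.8520 = 4.408 V.

V_B ≈ 4.41 V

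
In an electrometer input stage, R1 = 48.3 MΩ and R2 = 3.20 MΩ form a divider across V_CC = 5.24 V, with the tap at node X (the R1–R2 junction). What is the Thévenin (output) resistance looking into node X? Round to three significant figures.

R_th ≈ 3.00 MΩ

With V_CC suppressed (replaced by a short), R_th = R1 ‖ R2 = (48.30 × 3.20)/(48.30 + 3.20) = 3.001 MΩ.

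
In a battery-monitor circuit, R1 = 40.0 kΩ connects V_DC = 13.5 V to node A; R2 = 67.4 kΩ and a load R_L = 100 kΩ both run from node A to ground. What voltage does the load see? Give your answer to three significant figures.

R2 ‖ R_L = (67.4 × 100)/(67.4 + 100) = 40.26 kΩ.
Then V_out = V_DC · R2'/(R1 + R2') = 13.5 × 40.26/80.26 = 6.772 V.
(Unloaded it would be 8.47 V; the load pulls it down.)

V_out ≈ 6.77 V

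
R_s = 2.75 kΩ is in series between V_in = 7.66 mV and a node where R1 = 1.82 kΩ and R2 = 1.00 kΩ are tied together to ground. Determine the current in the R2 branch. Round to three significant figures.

I ≈ 1.46 µA

Parallel bank: R_p = 1/(1/1.82 + 1/1.00) = 0.6454 kΩ.
Node voltage V_A = V_in · R_p/(R_s + R_p) = 7.66 × 0.1901 = 1.456 mV.
I(R2) = V_A / R2 = 1.456/1.00 = 1.456 µA.
(Check via current divider: I_total = 2.256 µA; share G_k/ΣG = 0.6454 → same result.)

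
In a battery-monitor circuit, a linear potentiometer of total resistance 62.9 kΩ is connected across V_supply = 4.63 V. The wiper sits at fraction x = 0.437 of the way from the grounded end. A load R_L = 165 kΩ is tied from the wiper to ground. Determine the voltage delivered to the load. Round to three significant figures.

V_out ≈ 1.85 V

Lower segment x·R_p = 27.49 kΩ; upper segment (1−x)·R_p = 35.41 kΩ.
Lower segment in parallel with the load: 27.49 ‖ 165 = 23.56 kΩ.
V_out = 4.63 × 23.56/(35.41 + 23.56) = 1.850 V.
(Unloaded: V_out = x·V_supply = 2.02 V.)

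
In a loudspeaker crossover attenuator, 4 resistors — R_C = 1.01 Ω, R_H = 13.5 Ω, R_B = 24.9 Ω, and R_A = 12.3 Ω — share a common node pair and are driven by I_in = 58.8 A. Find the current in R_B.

Conductances: ΣG = 1/1.01 + 1/13.5 + 1/24.9 + 1/12.3 = 1.186 (1/Ω).
Current divider: I(R_B) = I_in · G_k/ΣG = 58.8 × (0.04016/1.186) = 58.8 × 0.03387 = 1.992 A.

I ≈ 1.99 A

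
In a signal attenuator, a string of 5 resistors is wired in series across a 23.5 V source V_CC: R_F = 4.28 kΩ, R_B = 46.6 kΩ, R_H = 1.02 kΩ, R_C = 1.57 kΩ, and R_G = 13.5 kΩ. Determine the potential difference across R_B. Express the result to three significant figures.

V ≈ 16.4 V

Total series resistance ΣR = 4.28 + 46.6 + 1.02 + 1.57 + 13.5 = 66.97 kΩ.
Voltage divider: V = V_CC · (46.60 / 66.97) = 23.5 × 0.6958 = 16.35 V.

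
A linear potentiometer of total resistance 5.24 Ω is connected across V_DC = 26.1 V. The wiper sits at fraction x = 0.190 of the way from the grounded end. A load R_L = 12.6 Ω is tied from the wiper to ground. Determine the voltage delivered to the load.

V_out ≈ 4.66 V

The pot divides into 4.244 Ω above the wiper and 0.9956 Ω below.
(x·R_p) ‖ R_L = 0.9227 Ω.
Then V_out = V_DC · 0.9227/(4.244 + 0.9227) = 4.661 V.
(Unloaded: V_out = x·V_DC = 4.96 V.)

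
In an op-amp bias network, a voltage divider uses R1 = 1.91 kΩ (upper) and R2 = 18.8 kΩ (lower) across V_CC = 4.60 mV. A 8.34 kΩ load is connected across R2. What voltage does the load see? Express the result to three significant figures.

V_out ≈ 3.46 mV

First combine the lower leg with the load: R2 ‖ R_L = 5.777 kΩ.
Then V_out = V_CC · R2'/(R1 + R2') = 4.60 × 5.777/7.687 = 3.457 mV.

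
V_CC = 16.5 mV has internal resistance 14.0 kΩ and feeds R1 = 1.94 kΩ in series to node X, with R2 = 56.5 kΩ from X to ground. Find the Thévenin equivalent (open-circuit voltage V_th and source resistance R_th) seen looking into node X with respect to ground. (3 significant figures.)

R1' = 14.0 + 1.94 = 15.94 kΩ (source resistance + R1).
V_th is the unloaded tap voltage: V_CC · R2/(R1'+R2) = 16.5 × 0.7800 = 12.87 mV.
Zeroing V_CC shorts the top of R1' to ground, so R_th = R1' ‖ R2 = 12.43 kΩ.

V_th ≈ 12.9 mV, R_th ≈ 12.4 kΩ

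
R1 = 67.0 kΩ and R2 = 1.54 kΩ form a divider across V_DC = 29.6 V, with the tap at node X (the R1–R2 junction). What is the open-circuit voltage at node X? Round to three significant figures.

V_th ≈ 0.665 V

Open-circuit (no load on X): V_th = V_DC · R2/(R1 + R2) = 29.6 × 1.54/(67.00 + 1.54) = 0.6651 V.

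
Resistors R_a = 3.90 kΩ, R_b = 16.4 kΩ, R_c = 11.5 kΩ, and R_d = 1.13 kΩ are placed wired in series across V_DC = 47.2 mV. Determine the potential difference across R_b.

V ≈ 23.5 mV

Series total: ΣR = 3.90 + 16.4 + 11.5 + 1.13 = 32.93 kΩ.
Voltage divider: V = V_DC · (16.40 / 32.93) = 47.2 × 0.4980 = 23.51 mV.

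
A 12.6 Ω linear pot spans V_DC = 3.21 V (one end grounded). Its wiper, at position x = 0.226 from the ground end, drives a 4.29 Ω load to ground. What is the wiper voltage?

V_out ≈ 0.479 V

Lower segment x·R_p = 2.848 Ω; upper segment (1−x)·R_p = 9.752 Ω.
Lower segment in parallel with the load: 2.848 ‖ 4.29 = 1.712 Ω.
V_out = 3.21 × 1.712/(9.752 + 1.712) = 0.4792 V.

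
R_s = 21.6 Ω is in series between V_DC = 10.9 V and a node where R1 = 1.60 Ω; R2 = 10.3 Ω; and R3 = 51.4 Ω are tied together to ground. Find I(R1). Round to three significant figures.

Equivalent of the parallel group: R_p = 1.349 Ω.
V_A = 10.9 × 1.349/22.95 = 0.6405 V.
I(R1) = V_A / R1 = 0.6405/1.60 = 0.4003 A.

I ≈ 0.400 A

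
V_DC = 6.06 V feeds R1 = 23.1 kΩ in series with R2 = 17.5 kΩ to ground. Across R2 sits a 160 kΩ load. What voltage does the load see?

The load sits in parallel with R2, giving an effective lower resistance R2' = R2·R_L/(R2+R_L) = 15.77 kΩ.
Voltage divider with the loaded lower leg: V_out = 6.06 × 15.77/(23.1 + 15.77) = 6.06 × 0.4058 = 2.459 V.
(Unloaded it would be 2.61 V; the load pulls it down.)

V_out ≈ 2.46 V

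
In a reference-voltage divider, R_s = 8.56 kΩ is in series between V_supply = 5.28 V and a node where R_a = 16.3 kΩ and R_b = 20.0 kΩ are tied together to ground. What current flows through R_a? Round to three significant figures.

I ≈ 0.166 mA

Combine the parallel branches: R_p = (1/16.3 + 1/20.0)⁻¹ = 8.981 kΩ.
V_A = 5.28 × 8.981/17.54 = 2.703 V.
Branch current I = V_A/R_a = 2.703/16.3 = 0.1658 mA.
(Equivalently: I_total = 0.3010 mA, then current-divider fraction G_k/ΣG = 0.5510.)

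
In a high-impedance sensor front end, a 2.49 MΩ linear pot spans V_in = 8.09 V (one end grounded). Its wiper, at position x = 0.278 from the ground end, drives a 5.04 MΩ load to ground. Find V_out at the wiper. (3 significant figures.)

V_out ≈ 2.05 V

The pot divides into 1.798 MΩ above the wiper and 0.6922 MΩ below.
(x·R_p) ‖ R_L = 0.6086 MΩ.
V_out = 8.09 × 0.6086/(1.798 + 0.6086) = 2.046 V.
(Unloaded: V_out = x·V_in = 2.25 V.)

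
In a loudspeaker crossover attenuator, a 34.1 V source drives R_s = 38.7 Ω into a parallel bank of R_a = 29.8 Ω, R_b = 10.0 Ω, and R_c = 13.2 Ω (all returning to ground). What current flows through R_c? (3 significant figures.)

Equivalent of the parallel group: R_p = 4.777 Ω.
V_A = 34.1 × 4.777/43.48 = 3.747 V.
I(R_c) = V_A / R_c = 3.747/13.2 = 0.2839 A.

I ≈ 0.284 A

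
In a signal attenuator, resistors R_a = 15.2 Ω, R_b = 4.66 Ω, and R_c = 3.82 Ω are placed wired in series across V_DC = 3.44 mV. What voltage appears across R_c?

Series total: ΣR = 15.2 + 4.66 + 3.82 = 23.68 Ω.
Voltage divider: V = V_DC · (3.820 / 23.68) = 3.44 × 0.1613 = 0.5549 mV.

V ≈ 0.555 mV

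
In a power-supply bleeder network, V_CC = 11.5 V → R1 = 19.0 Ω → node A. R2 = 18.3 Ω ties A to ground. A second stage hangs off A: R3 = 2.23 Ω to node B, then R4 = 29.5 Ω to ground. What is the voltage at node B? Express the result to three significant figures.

V_B ≈ 4.05 V

Node A sees R2 in parallel with the series input of stage 2, R3 + R4 = 31.73 Ω.
Effective lower resistance at A: R2 ‖ 31.73 = 11.61 Ω.
First divider: V_A = V_CC · 11.61/(19.0 + 11.61) = 4.361 V.
Stage 2 is unloaded, so V_B = V_A · R4/(R3+R4) = 4.361 × 29.5/31.73 = 4.054 V.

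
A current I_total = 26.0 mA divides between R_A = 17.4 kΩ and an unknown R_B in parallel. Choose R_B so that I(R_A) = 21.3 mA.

R_B ≈ 78.9 kΩ

In a two-way split, I_A/I_total = R_B/(R_A + R_B).
With f = 0.8192, R_B = R_A · f/(1−f) = 17.4 × 4.532 = 78.86 kΩ.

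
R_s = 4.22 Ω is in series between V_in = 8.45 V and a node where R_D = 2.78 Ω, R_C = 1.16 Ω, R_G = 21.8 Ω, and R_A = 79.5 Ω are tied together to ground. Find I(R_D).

Equivalent of the parallel group: R_p = 0.7811 Ω.
V_A by voltage divider: V_A = 8.45 × 0.7811/(4.22 + 0.7811) = 1.320 V.
I(R_D) = V_A / R_D = 1.320/2.78 = 0.4747 A.

I ≈ 0.475 A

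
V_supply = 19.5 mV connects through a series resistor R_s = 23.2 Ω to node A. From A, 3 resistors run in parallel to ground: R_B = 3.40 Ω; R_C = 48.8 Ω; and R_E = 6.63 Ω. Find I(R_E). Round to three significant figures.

Parallel bank: R_p = 1/(1/3.40 + 1/48.8 + 1/6.63) = 2.149 Ω.
Node voltage V_A = V_supply · R_p/(R_s + R_p) = 19.5 × 0.08476 = 1.653 mV.
Branch current I = V_A/R_E = 1.653/6.63 = 0.2493 mA.

I ≈ 0.249 mA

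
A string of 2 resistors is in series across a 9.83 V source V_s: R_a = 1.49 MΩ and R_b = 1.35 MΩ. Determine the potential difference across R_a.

V ≈ 5.16 V

ΣR = 1.49 + 1.35 = 2.840 MΩ.
V = V_s · R/ΣR = 9.83 × 0.5246 = 5.157 V.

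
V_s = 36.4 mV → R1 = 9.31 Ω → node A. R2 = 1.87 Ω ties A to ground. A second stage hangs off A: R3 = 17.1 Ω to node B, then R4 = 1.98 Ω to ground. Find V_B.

V_B ≈ 0.584 mV

Looking into the second stage from A: R3 + R4 = 19.08 Ω appears in parallel with R2.
Effective lower resistance at A: R2 ‖ 19.08 = 1.703 Ω.
So V_A = 36.4 × 0.1546 = 5.629 mV.
Stage 2 is unloaded, so V_B = V_A · R4/(R3+R4) = 5.629 × 1.98/19.08 = 0.5841 mV.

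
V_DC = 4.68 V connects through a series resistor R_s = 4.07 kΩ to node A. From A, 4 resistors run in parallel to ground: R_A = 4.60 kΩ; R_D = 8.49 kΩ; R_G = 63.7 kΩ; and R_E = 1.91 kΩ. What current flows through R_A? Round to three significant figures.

I ≈ 0.223 mA

Equivalent of the parallel group: R_p = 1.144 kΩ.
V_A = 4.68 × 1.144/5.214 = 1.027 V.
I(R_A) = V_A / R_A = 1.027/4.60 = 0.2232 mA.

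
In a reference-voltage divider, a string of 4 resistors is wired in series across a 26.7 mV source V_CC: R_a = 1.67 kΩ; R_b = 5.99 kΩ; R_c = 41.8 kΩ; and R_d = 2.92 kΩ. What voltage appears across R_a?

ΣR = 1.67 + 5.99 + 41.8 + 2.92 = 52.38 kΩ.
Voltage divider: V = V_CC · (1.670 / 52.38) = 26.7 × 0.03188 = 0.8513 mV.

V ≈ 0.851 mV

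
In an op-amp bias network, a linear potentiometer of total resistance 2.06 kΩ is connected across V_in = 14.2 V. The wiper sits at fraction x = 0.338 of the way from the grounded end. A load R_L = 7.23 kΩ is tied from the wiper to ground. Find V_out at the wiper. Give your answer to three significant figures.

V_out ≈ 4.51 V

The pot divides into 1.364 kΩ above the wiper and 0.6963 kΩ below.
(x·R_p) ‖ R_L = 0.6351 kΩ.
Loaded-divider output: V_out = 14.2 × 0.3177 = 4.512 V.
(Unloaded: V_out = x·V_in = 4.80 V.)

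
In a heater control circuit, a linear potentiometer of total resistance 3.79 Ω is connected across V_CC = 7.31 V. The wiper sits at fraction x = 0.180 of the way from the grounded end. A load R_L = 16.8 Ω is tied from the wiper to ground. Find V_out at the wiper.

V_out ≈ 1.27 V

Lower segment x·R_p = 0.6822 Ω; upper segment (1−x)·R_p = 3.108 Ω.
Lower segment in parallel with the load: 0.6822 ‖ 16.8 = 0.6556 Ω.
V_out = 7.31 × 0.6556/(3.108 + 0.6556) = 1.273 V.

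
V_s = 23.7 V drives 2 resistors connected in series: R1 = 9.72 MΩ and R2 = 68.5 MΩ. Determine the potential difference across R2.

Total series resistance ΣR = 9.72 + 68.5 = 78.22 MΩ.
By the voltage-divider rule, V = 23.7 × 68.50/78.22 = 20.75 V.

V ≈ 20.8 V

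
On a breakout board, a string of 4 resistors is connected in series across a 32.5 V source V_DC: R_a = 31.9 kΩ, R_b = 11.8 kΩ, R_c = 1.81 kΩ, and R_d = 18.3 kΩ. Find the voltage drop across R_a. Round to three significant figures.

ΣR = 31.9 + 11.8 + 1.81 + 18.3 = 63.81 kΩ.
V = V_DC · R/ΣR = 32.5 × 0.4999 = 16.25 V.

V ≈ 16.2 V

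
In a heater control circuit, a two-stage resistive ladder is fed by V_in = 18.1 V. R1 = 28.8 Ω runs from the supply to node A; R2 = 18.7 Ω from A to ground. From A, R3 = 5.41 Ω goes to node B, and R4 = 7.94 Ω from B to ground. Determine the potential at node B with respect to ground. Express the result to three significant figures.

The second stage (R3 + R4 = 13.35 Ω) loads node A in parallel with R2.
Effective lower resistance at A: R2 ‖ 13.35 = 7.789 Ω.
First divider: V_A = V_in · 7.789/(28.8 + 7.789) = 3.853 V.
Then the unloaded second divider: V_B = V_A × R4/(R3+R4) = 3.853 × 0.5948 = 2.292 V.

V_B ≈ 2.29 V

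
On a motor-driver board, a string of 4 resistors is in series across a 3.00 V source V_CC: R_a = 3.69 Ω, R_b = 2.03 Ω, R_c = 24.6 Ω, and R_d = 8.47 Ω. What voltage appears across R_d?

V ≈ 0.655 V

ΣR = 3.69 + 2.03 + 24.6 + 8.47 = 38.79 Ω.
By the voltage-divider rule, V = 3.00 × 8.470/38.79 = 0.6551 V.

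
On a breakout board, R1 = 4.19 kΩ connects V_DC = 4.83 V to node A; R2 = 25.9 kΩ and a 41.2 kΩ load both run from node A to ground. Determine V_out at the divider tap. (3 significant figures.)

The load sits in parallel with R2, giving an effective lower resistance R2' = R2·R_L/(R2+R_L) = 15.90 kΩ.
Voltage divider with the loaded lower leg: V_out = 4.83 × 15.90/(4.19 + 15.90) = 4.83 × 0.7915 = 3.823 V.

V_out ≈ 3.82 V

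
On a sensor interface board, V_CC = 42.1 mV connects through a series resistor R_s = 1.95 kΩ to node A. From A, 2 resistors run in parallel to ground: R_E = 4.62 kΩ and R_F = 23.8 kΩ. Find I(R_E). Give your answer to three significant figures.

I ≈ 6.06 µA

Equivalent of the parallel group: R_p = 3.869 kΩ.
Node voltage V_A = V_CC · R_p/(R_s + R_p) = 42.1 × 0.6649 = 27.99 mV.
Branch current I = V_A/R_E = 27.99/4.62 = 6.059 µA.
(Equivalently: I_total = 7.235 µA, then current-divider fraction G_k/ΣG = 0.8374.)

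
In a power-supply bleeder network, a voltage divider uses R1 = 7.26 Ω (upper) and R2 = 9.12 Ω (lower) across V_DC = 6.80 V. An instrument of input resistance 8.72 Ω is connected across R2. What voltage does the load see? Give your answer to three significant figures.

First combine the lower leg with the load: R2 ‖ R_L = 4.458 Ω.
Then V_out = V_DC · R2'/(R1 + R2') = 6.80 × 4.458/11.72 = 2.587 V.
(Unloaded it would be 3.79 V; the load pulls it down.)

V_out ≈ 2.59 V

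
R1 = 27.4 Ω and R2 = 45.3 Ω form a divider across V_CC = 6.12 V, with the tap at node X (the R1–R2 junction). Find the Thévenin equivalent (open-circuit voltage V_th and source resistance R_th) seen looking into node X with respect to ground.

V_th ≈ 3.81 V, R_th ≈ 17.1 Ω

With X open, the divider is unloaded: V_th = 6.12 × 45.3/72.70 = 3.813 V.
Looking into X with the source shorted: R_th = R1·R2/(R1+R2) = 27.40 × 45.3/72.70 = 17.07 Ω.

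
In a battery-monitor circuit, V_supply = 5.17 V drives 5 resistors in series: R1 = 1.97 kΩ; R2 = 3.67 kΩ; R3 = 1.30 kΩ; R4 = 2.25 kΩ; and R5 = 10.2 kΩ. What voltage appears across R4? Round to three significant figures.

V ≈ 0.600 V

ΣR = 1.97 + 3.67 + 1.30 + 2.25 + 10.2 = 19.39 kΩ.
V = V_supply · R/ΣR = 5.17 × 0.1160 = 0.5999 V.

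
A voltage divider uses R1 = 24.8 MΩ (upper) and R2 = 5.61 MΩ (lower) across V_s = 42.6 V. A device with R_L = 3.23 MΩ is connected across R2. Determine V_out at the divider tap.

V_out ≈ 3.25 V

First combine the lower leg with the load: R2 ‖ R_L = 2.050 MΩ.
Now apply the divider: V_out = 42.6 × 0.07634 = 3.252 V.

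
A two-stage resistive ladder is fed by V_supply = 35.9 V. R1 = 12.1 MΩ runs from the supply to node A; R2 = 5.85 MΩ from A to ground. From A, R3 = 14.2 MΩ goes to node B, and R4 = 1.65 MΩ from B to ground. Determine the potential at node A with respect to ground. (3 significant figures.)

Looking into the second stage from A: R3 + R4 = 15.85 MΩ appears in parallel with R2.
R2 ‖ (R3+R4) = 4.273 MΩ.
V_A = 35.9 × 4.273/(12.1 + 4.273) = 9.369 V.

V_A ≈ 9.37 V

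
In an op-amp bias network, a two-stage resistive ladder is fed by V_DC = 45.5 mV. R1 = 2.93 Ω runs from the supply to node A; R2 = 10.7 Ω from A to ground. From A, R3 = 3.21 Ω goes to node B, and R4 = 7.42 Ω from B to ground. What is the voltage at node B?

V_B ≈ 20.5 mV

Looking into the second stage from A: R3 + R4 = 10.63 Ω appears in parallel with R2.
R2 ‖ (R3+R4) = 5.332 Ω.
So V_A = 45.5 × 0.6454 = 29.36 mV.
V_B = V_A × 0.6980 = 20.50 mV.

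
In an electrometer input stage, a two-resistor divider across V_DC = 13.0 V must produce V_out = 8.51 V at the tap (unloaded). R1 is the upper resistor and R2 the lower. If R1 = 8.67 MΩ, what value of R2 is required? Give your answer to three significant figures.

V_out/V_DC = R2/(R1+R2) = 0.6546.
Rearranging, R2 = R1·k/(1−k) = 8.67 × 1.895 = 16.43 MΩ.

R2 ≈ 16.4 MΩ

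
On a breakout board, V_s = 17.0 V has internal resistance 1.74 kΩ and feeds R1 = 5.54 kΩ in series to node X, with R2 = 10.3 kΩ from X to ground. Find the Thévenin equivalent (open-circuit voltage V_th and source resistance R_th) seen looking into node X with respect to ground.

R1' = 1.74 + 5.54 = 7.280 kΩ (source resistance + R1).
V_th is the unloaded tap voltage: V_s · R2/(R1'+R2) = 17.0 × 0.5859 = 9.960 V.
Zeroing V_s shorts the top of R1' to ground, so R_th = R1' ‖ R2 = 4.265 kΩ.

V_th ≈ 9.96 V, R_th ≈ 4.27 kΩ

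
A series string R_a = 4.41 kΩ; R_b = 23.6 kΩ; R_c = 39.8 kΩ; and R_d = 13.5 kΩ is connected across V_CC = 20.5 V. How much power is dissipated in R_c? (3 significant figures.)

The common current is I = 20.5/81.31 = 0.2521 mA.
P = I²R = 0.06357 × 39.8 = 2.530 mW.

P ≈ 2.53 mW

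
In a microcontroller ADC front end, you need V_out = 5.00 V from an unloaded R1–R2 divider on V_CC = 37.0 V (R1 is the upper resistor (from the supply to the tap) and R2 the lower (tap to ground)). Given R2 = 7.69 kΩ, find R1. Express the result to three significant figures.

R1 ≈ 49.2 kΩ

The divider ratio is R2/(R1+R2) = 5.00/37.0 = 0.1351.
So R1 = R2 · (V_CC/V_out − 1) = 7.69 × (37.0/5.00 − 1) = 7.69 × 6.400 = 49.22 kΩ.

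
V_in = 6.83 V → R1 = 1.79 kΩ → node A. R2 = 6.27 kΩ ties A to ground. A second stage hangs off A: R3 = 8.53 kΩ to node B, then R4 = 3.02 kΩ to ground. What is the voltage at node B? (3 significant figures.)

V_B ≈ 1.24 V

Node A sees R2 in parallel with the series input of stage 2, R3 + R4 = 11.55 kΩ.
R2 ‖ (R3+R4) = 4.064 kΩ.
So V_A = 6.83 × 0.6942 = 4.742 V.
Stage 2 is unloaded, so V_B = V_A · R4/(R3+R4) = 4.742 × 3.02/11.55 = 1.240 V.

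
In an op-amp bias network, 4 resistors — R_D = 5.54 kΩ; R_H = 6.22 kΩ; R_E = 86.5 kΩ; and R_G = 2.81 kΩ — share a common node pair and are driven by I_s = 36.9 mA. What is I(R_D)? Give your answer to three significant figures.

ΣG = 1/5.54 + 1/6.22 + 1/86.5 + 1/2.81 = 0.7087.
By the current-divider rule, I = I_s · G_k/ΣG = 36.9 × 0.2547 = 9.398 mA.

I ≈ 9.40 mA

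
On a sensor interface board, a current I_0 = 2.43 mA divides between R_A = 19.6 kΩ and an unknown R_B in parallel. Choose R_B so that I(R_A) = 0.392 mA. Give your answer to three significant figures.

In a two-way split, I_A/I_0 = R_B/(R_A + R_B).
0.392/2.43 = R_B/(R_A + R_B) → R_B = R_A · (0.1613)/(1 − 0.1613) = 19.6 × 0.1923 = 3.770 kΩ.

R_B ≈ 3.77 kΩ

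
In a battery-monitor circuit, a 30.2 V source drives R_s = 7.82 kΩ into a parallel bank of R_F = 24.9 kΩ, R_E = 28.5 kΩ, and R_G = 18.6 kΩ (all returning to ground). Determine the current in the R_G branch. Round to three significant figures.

Parallel bank: R_p = 1/(1/24.9 + 1/28.5 + 1/18.6) = 7.751 kΩ.
V_A by voltage divider: V_A = 30.2 × 7.751/(7.82 + 7.751) = 15.03 V.
I(R_G) = V_A / R_G = 15.03/18.6 = 0.8082 mA.
(Check via current divider: I_total = 1.939 mA; share G_k/ΣG = 0.4167 → same result.)

I ≈ 0.808 mA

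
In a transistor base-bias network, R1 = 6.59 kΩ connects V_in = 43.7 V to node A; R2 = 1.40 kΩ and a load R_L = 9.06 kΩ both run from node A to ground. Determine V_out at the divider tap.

The load sits in parallel with R2, giving an effective lower resistance R2' = R2·R_L/(R2+R_L) = 1.213 kΩ.
Voltage divider with the loaded lower leg: V_out = 43.7 × 1.213/(6.59 + 1.213) = 43.7 × 0.1554 = 6.791 V.

V_out ≈ 6.79 V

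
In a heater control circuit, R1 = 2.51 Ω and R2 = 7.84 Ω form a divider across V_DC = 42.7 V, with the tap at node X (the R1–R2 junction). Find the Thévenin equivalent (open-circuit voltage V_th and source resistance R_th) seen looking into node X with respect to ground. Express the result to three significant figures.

With X open, the divider is unloaded: V_th = 42.7 × 7.84/10.35 = 32.34 V.
Zeroing V_DC shorts the top of R1 to ground, so R_th = R1 ‖ R2 = 1.901 Ω.

V_th ≈ 32.3 V, R_th ≈ 1.90 Ω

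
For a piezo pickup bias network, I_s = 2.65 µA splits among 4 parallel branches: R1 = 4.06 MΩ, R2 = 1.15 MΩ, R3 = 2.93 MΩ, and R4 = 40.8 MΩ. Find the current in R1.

I ≈ 0.441 µA

Total conductance ΣG = 1/4.06 + 1/1.15 + 1/2.93 + 1/40.8 = 1.482 (units of 1/MΩ).
R1 takes the fraction G_k/ΣG = 0.2463/1.482 = 0.1662, so I = 2.65 × 0.1662 = 0.4405 µA.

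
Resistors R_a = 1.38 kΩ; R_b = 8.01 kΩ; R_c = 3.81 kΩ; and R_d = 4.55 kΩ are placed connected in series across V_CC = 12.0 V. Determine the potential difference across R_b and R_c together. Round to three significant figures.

Series total: ΣR = 1.38 + 8.01 + 3.81 + 4.55 = 17.75 kΩ.
R_{R_b..R_c} = 8.01 + 3.81 = 11.82 kΩ.
V = V_CC · R/ΣR = 12.0 × 0.6659 = 7.991 V.

V ≈ 7.99 V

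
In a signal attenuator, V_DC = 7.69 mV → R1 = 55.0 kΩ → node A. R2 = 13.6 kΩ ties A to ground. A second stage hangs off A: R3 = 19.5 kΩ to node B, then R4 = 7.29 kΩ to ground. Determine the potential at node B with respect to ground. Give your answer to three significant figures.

V_B ≈ 0.295 mV

Looking into the second stage from A: R3 + R4 = 26.79 kΩ appears in parallel with R2.
Effective lower resistance at A: R2 ‖ 26.79 = 9.021 kΩ.
V_A = 7.69 × 9.021/(55.0 + 9.021) = 1.084 mV.
Stage 2 is unloaded, so V_B = V_A · R4/(R3+R4) = 1.084 × 7.29/26.79 = 0.2948 mV.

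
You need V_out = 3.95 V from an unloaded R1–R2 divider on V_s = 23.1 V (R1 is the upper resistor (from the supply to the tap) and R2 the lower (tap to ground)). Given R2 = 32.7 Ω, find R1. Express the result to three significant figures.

V_out/V_s = R2/(R1+R2) = 0.1710.
R1 = R2·(1/k − 1) = 32.7 × 4.848 = 158.5 Ω.

R1 ≈ 159 Ω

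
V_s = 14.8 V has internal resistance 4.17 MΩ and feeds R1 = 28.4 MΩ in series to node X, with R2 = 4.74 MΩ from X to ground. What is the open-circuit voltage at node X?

R1' = 4.17 + 28.4 = 32.57 MΩ (source resistance + R1).
V_th is the unloaded tap voltage: V_s · R2/(R1'+R2) = 14.8 × 0.1270 = 1.880 V.

V_th ≈ 1.88 V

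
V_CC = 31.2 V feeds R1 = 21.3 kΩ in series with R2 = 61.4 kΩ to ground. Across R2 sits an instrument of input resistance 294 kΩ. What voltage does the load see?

First combine the lower leg with the load: R2 ‖ R_L = 50.79 kΩ.
Then V_out = V_CC · R2'/(R1 + R2') = 31.2 × 50.79/72.09 = 21.98 V.
(Unloaded it would be 23.2 V; the load pulls it down.)

V_out ≈ 22.0 V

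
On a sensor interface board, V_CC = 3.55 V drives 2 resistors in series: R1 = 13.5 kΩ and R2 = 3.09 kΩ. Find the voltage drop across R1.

V ≈ 2.89 V

ΣR = 13.5 + 3.09 = 16.59 kΩ.
V = V_CC · R/ΣR = 3.55 × 0.8137 = 2.889 V.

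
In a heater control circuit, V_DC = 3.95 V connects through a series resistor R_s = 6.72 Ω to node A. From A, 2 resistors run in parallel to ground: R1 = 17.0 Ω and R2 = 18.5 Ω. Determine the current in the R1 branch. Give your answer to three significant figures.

Combine the parallel branches: R_p = (1/17.0 + 1/18.5)⁻¹ = 8.859 Ω.
Node voltage V_A = V_DC · R_p/(R_s + R_p) = 3.95 × 0.5687 = 2.246 V.
I(R1) = V_A / R1 = 2.246/17.0 = 0.1321 A.
(Check via current divider: I_total = 0.2535 A; share G_k/ΣG = 0.5211 → same result.)

I ≈ 0.132 A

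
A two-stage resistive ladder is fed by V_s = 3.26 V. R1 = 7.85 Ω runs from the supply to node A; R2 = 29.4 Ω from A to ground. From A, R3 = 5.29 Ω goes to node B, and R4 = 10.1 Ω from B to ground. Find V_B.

V_B ≈ 1.20 V

Looking into the second stage from A: R3 + R4 = 15.39 Ω appears in parallel with R2.
R2 ‖ (R3+R4) = 10.10 Ω.
V_A = 3.26 × 10.10/(7.85 + 10.10) = 1.834 V.
V_B = V_A × 0.6563 = 1.204 V.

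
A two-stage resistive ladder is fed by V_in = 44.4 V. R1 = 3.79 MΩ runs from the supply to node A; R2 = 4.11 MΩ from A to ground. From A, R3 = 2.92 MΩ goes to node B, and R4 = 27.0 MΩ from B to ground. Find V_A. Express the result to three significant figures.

V_A ≈ 21.7 V

Looking into the second stage from A: R3 + R4 = 29.92 MΩ appears in parallel with R2.
R2 ‖ (R3+R4) = 3.614 MΩ.
First divider: V_A = V_in · 3.614/(3.79 + 3.614) = 21.67 V.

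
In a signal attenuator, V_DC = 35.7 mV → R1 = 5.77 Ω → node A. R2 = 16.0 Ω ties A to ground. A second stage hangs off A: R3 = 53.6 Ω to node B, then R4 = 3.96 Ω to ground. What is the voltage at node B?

V_B ≈ 1.68 mV

The second stage (R3 + R4 = 57.56 Ω) loads node A in parallel with R2.
R2 ‖ (R3+R4) = 12.52 Ω.
First divider: V_A = V_DC · 12.52/(5.77 + 12.52) = 24.44 mV.
Then the unloaded second divider: V_B = V_A × R4/(R3+R4) = 24.44 × 0.06880 = 1.681 mV.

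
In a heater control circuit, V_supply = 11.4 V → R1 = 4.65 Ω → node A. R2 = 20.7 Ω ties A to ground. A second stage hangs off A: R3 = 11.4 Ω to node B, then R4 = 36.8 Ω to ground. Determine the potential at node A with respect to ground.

Node A sees R2 in parallel with the series input of stage 2, R3 + R4 = 48.20 Ω.
R2 ‖ (R3+R4) = 14.48 Ω.
So V_A = 11.4 × 0.7569 = 8.629 V.

V_A ≈ 8.63 V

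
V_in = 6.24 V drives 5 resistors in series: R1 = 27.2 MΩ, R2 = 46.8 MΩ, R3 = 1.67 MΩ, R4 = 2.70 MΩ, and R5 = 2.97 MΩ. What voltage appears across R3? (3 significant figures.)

V ≈ 0.128 V

ΣR = 27.2 + 46.8 + 1.67 + 2.70 + 2.97 = 81.34 MΩ.
Voltage divider: V = V_in · (1.670 / 81.34) = 6.24 × 0.02053 = 0.1281 V.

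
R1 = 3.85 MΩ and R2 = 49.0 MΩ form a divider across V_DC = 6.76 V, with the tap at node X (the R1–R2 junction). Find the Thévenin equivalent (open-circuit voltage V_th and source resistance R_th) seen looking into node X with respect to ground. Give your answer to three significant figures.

With X open, the divider is unloaded: V_th = 6.76 × 49.0/52.85 = 6.268 V.
Looking into X with the source shorted: R_th = R1·R2/(R1+R2) = 3.850 × 49.0/52.85 = 3.570 MΩ.

V_th ≈ 6.27 V, R_th ≈ 3.57 MΩ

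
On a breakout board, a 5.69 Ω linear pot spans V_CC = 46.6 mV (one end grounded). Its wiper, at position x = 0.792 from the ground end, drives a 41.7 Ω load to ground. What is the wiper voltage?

Split the track: R_lower = x·R_p = 4.506 Ω, R_upper = (1−x)·R_p = 1.184 Ω.
Lower segment in parallel with the load: 4.506 ‖ 41.7 = 4.067 Ω.
Loaded-divider output: V_out = 46.6 × 0.7746 = 36.10 mV.

V_out ≈ 36.1 mV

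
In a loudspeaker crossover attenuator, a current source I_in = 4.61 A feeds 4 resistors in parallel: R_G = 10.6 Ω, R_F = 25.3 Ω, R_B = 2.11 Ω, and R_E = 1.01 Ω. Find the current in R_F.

I ≈ 0.114 A

Total conductance ΣG = 1/10.6 + 1/25.3 + 1/2.11 + 1/1.01 = 1.598 (units of 1/Ω).
By the current-divider rule, I = I_in · G_k/ΣG = 4.61 × 0.02474 = 0.1140 A.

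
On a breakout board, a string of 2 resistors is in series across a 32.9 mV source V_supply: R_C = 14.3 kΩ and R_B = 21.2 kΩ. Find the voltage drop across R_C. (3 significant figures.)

V ≈ 13.3 mV

ΣR = 14.3 + 21.2 = 35.50 kΩ.
Voltage divider: V = V_supply · (14.30 / 35.50) = 32.9 × 0.4028 = 13.25 mV.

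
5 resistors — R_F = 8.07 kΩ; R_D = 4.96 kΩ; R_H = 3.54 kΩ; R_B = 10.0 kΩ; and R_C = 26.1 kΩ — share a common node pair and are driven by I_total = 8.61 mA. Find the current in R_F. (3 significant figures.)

I ≈ 1.43 mA

Total conductance ΣG = 1/8.07 + 1/4.96 + 1/3.54 + 1/10.0 + 1/26.1 = 0.7463 (units of 1/kΩ).
Current divider: I(R_F) = I_total · G_k/ΣG = 8.61 × (0.1239/0.7463) = 8.61 × 0.1660 = 1.430 mA.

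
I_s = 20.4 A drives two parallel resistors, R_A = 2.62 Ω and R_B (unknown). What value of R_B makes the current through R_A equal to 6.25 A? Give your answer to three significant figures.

The fraction through R_A equals R_B/(R_A+R_B).
With f = 0.3064, R_B = R_A · f/(1−f) = 2.62 × 0.4417 = 1.157 Ω.

R_B ≈ 1.16 Ω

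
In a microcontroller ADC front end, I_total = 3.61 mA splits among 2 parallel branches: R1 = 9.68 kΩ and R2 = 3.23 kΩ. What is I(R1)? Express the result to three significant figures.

For two parallel branches, I_k = I_total · (other R)/(sum of R).
I(R1) = 3.61 × 3.23/(9.68 + 3.23) = 3.61 × 0.2502 = 0.9032 mA.

I ≈ 0.903 mA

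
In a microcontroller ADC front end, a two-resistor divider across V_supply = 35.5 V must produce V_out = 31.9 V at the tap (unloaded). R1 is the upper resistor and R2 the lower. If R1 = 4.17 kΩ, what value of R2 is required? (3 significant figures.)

V_out/V_supply = R2/(R1+R2) = 0.8986.
Rearranging, R2 = R1·k/(1−k) = 4.17 × 8.861 = 36.95 kΩ.

R2 ≈ 37.0 kΩ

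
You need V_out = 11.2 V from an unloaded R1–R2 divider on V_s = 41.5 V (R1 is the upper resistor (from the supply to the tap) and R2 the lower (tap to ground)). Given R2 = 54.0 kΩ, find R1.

V_out/V_s = R2/(R1+R2) = 0.2699.
R1 = R2·(1/k − 1) = 54.0 × 2.705 = 146.1 kΩ.

R1 ≈ 146 kΩ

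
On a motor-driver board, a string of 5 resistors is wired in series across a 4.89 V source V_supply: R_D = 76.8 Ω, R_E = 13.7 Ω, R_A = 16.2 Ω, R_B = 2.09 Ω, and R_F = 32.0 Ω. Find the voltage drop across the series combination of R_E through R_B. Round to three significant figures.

V ≈ 1.11 V

ΣR = 76.8 + 13.7 + 16.2 + 2.09 + 32.0 = 140.8 Ω.
R_{R_E..R_B} = 13.7 + 16.2 + 2.09 = 31.99 Ω.
Voltage divider: V = V_supply · (31.99 / 140.8) = 4.89 × 0.2272 = 1.111 V.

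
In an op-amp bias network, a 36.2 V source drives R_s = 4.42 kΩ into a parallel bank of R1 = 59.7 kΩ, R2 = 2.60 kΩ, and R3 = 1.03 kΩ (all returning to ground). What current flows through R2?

I ≈ 1.97 mA

Combine the parallel branches: R_p = (1/59.7 + 1/2.60 + 1/1.03)⁻¹ = 0.7287 kΩ.
Node voltage V_A = V_supply · R_p/(R_s + R_p) = 36.2 × 0.1415 = 5.124 V.
I(R2) = V_A / R2 = 5.124/2.60 = 1.971 mA.
(Equivalently: I_total = 7.031 mA, then current-divider fraction G_k/ΣG = 0.2803.)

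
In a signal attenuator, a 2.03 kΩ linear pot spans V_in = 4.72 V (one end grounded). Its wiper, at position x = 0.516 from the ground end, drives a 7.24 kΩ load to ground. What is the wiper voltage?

V_out ≈ 2.28 V

Lower segment x·R_p = 1.047 kΩ; upper segment (1−x)·R_p = 0.9825 kΩ.
R_L loads the lower segment: effective lower R = 0.9151 kΩ.
Loaded-divider output: V_out = 4.72 × 0.4822 = 2.276 V.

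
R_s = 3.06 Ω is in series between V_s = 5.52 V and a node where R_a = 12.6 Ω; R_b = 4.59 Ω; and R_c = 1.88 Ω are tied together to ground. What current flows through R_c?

I ≈ 0.830 A

Equivalent of the parallel group: R_p = 1.206 Ω.
Node voltage V_A = V_s · R_p/(R_s + R_p) = 5.52 × 0.2827 = 1.561 V.
I(R_c) = V_A / R_c = 1.561/1.88 = 0.8301 A.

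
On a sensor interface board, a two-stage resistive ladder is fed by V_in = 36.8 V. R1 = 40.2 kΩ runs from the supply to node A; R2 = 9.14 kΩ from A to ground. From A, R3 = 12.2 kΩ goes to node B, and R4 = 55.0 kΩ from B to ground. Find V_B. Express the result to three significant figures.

V_B ≈ 5.02 V

Looking into the second stage from A: R3 + R4 = 67.20 kΩ appears in parallel with R2.
R2 ‖ (R3+R4) = 8.046 kΩ.
So V_A = 36.8 × 0.1668 = 6.137 V.
V_B = V_A × 0.8185 = 5.023 V.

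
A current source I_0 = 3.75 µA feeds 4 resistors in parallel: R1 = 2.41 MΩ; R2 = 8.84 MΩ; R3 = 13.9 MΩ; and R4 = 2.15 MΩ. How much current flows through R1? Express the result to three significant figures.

ΣG = 1/2.41 + 1/8.84 + 1/13.9 + 1/2.15 = 1.065.
R1 takes the fraction G_k/ΣG = 0.4149/1.065 = 0.3896, so I = 3.75 × 0.3896 = 1.461 µA.

I ≈ 1.46 µA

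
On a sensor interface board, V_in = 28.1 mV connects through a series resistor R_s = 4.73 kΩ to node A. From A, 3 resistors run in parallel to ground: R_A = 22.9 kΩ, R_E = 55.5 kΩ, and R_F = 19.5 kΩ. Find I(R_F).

Parallel bank: R_p = 1/(1/22.9 + 1/55.5 + 1/19.5) = 8.852 kΩ.
V_A = 28.1 × 8.852/13.58 = 18.31 mV.
Branch current I = V_A/R_F = 18.31/19.5 = 0.9392 µA.

I ≈ 0.939 µA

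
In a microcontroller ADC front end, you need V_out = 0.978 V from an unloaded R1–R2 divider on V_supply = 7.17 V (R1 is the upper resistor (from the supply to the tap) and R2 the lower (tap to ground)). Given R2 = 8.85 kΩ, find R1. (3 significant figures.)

R1 ≈ 56.0 kΩ

V_out/V_supply = R2/(R1+R2) = 0.1364.
Rearranging, R1 = R2·(1−k)/k = 8.85 × 6.331 = 56.03 kΩ.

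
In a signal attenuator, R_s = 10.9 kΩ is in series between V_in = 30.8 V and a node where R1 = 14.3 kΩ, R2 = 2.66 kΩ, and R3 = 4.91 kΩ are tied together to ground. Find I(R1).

I ≈ 0.267 mA

Parallel bank: R_p = 1/(1/14.3 + 1/2.66 + 1/4.91) = 1.540 kΩ.
V_A by voltage divider: V_A = 30.8 × 1.540/(10.9 + 1.540) = 3.812 V.
I(R1) = V_A / R1 = 3.812/14.3 = 0.2666 mA.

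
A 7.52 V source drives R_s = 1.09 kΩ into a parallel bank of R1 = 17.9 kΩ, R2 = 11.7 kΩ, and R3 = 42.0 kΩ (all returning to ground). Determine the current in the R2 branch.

Parallel bank: R_p = 1/(1/17.9 + 1/11.7 + 1/42.0) = 6.055 kΩ.
V_A by voltage divider: V_A = 7.52 × 6.055/(1.09 + 6.055) = 6.373 V.
I(R2) = V_A / R2 = 6.373/11.7 = 0.5447 mA.

I ≈ 0.545 mA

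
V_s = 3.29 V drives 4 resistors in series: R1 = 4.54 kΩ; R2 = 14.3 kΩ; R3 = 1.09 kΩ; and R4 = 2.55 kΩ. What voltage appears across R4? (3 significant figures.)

Series total: ΣR = 4.54 + 14.3 + 1.09 + 2.55 = 22.48 kΩ.
Voltage divider: V = V_s · (2.550 / 22.48) = 3.29 × 0.1134 = 0.3732 V.

V ≈ 0.373 V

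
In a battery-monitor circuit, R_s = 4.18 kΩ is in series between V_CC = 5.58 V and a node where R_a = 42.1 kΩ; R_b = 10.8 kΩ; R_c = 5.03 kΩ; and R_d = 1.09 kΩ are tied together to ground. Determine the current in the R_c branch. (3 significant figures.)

I ≈ 0.180 mA

Parallel bank: R_p = 1/(1/42.1 + 1/10.8 + 1/5.03 + 1/1.09) = 0.8113 kΩ.
V_A = 5.58 × 0.8113/4.991 = 0.9070 V.
Branch current I = V_A/R_c = 0.9070/5.03 = 0.1803 mA.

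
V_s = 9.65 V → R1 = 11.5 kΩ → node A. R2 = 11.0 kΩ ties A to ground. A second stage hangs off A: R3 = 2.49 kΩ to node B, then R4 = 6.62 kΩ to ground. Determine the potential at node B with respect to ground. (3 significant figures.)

The second stage (R3 + R4 = 9.110 kΩ) loads node A in parallel with R2.
R2 ‖ (R3+R4) = 4.983 kΩ.
V_A = 9.65 × 4.983/(11.5 + 4.983) = 2.917 V.
V_B = V_A × 0.7267 = 2.120 V.

V_B ≈ 2.12 V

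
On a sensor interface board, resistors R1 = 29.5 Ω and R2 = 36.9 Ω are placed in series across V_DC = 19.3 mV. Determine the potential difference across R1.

V ≈ 8.57 mV

Series total: ΣR = 29.5 + 36.9 = 66.40 Ω.
V = V_DC · R/ΣR = 19.3 × 0.4443 = 8.575 mV.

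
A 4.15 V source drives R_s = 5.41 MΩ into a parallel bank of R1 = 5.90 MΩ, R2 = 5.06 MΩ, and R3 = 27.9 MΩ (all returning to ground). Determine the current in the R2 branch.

I ≈ 0.258 µA

Parallel bank: R_p = 1/(1/5.90 + 1/5.06 + 1/27.9) = 2.482 MΩ.
V_A = 4.15 × 2.482/7.892 = 1.305 V.
I(R2) = V_A / R2 = 1.305/5.06 = 0.2579 µA.
(Equivalently: I_total = 0.5259 µA, then current-divider fraction G_k/ΣG = 0.4904.)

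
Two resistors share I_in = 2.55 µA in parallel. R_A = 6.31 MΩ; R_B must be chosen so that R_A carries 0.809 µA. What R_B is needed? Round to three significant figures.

R_B ≈ 2.93 MΩ

The fraction through R_A equals R_B/(R_A+R_B).
With f = 0.3173, R_B = R_A · f/(1−f) = 6.31 × 0.4647 = 2.932 MΩ.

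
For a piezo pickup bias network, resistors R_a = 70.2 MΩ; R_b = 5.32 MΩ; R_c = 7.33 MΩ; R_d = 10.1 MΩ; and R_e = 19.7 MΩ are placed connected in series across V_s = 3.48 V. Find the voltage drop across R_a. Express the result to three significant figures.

V ≈ 2.17 V

Series total: ΣR = 70.2 + 5.32 + 7.33 + 10.1 + 19.7 = 112.7 MΩ.
By the voltage-divider rule, V = 3.48 × 70.20/112.7 = 2.169 V.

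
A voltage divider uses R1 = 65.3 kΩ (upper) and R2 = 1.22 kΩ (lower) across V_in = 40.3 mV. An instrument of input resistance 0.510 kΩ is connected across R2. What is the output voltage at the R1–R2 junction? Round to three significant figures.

V_out ≈ 0.221 mV

The load sits in parallel with R2, giving an effective lower resistance R2' = R2·R_L/(R2+R_L) = 0.3597 kΩ.
Then V_out = V_in · R2'/(R1 + R2') = 40.3 × 0.3597/65.66 = 0.2207 mV.
(Unloaded it would be 0.739 mV; the load pulls it down.)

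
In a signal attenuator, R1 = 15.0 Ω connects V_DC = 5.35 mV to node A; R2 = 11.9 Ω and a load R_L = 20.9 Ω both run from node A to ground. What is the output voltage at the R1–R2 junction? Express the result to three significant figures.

V_out ≈ 1.80 mV

First combine the lower leg with the load: R2 ‖ R_L = 7.583 Ω.
Voltage divider with the loaded lower leg: V_out = 5.35 × 7.583/(15.0 + 7.583) = 5.35 × 0.3358 = 1.796 mV.
(Unloaded it would be 2.37 mV; the load pulls it down.)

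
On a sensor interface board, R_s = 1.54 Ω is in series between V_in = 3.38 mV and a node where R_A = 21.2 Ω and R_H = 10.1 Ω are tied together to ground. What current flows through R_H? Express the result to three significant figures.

Parallel bank: R_p = 1/(1/21.2 + 1/10.1) = 6.841 Ω.
V_A by voltage divider: V_A = 3.38 × 6.841/(1.54 + 6.841) = 2.759 mV.
Branch current I = V_A/R_H = 2.759/10.1 = 0.2732 mA.

I ≈ 0.273 mA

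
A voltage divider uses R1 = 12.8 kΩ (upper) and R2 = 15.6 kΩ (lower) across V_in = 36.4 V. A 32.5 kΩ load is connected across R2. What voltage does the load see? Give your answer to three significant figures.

V_out ≈ 16.4 V

First combine the lower leg with the load: R2 ‖ R_L = 10.54 kΩ.
Then V_out = V_in · R2'/(R1 + R2') = 36.4 × 10.54/23.34 = 16.44 V.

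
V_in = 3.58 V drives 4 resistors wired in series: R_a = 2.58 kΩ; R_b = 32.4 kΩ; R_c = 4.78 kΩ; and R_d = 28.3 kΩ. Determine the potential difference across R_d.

Total series resistance ΣR = 2.58 + 32.4 + 4.78 + 28.3 = 68.06 kΩ.
V = V_in · R/ΣR = 3.58 × 0.4158 = 1.489 V.

V ≈ 1.49 V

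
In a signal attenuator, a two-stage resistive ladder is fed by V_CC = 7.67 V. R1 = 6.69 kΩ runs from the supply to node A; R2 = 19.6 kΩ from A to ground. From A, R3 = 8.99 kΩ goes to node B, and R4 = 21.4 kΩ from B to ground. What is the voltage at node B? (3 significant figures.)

V_B ≈ 3.46 V

Looking into the second stage from A: R3 + R4 = 30.39 kΩ appears in parallel with R2.
R2 ‖ (R3+R4) = 11.92 kΩ.
So V_A = 7.67 × 0.6404 = 4.912 V.
Stage 2 is unloaded, so V_B = V_A · R4/(R3+R4) = 4.912 × 21.4/30.39 = 3.459 V.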